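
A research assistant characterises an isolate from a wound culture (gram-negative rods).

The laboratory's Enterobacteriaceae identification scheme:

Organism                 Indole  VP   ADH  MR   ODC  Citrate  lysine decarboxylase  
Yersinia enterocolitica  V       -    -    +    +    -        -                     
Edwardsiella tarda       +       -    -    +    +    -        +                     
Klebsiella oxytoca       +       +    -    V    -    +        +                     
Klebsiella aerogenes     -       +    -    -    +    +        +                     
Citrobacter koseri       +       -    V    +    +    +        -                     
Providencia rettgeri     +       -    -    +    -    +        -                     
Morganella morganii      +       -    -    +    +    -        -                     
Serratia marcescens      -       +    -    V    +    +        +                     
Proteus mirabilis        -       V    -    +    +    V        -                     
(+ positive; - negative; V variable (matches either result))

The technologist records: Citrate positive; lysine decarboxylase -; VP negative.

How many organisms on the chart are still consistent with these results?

3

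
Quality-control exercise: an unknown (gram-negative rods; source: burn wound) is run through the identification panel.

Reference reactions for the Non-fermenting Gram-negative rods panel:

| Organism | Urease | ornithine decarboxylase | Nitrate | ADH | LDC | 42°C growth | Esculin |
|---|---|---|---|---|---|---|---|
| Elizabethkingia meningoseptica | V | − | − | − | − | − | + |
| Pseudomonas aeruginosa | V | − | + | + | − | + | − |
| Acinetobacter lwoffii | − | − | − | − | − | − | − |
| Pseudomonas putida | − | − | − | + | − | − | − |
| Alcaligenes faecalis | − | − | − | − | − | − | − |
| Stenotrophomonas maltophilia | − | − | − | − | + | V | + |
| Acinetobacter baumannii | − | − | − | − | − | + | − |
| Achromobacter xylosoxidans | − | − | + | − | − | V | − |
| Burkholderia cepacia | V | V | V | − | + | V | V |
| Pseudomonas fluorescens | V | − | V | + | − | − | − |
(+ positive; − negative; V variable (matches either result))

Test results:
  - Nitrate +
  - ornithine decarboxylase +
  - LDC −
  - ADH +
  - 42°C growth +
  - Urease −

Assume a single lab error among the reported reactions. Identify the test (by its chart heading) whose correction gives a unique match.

As reported, no row in the chart matches all 6 reactions.
Reversing LDC → still no organism matches.
Reversing Urease → still no organism matches.
Reversing ADH → still no organism matches.
Reversing ornithine decarboxylase (to −) → unique match: Pseudomonas aeruginosa.
Reversing 42°C growth → still no organism matches.
Reversing Nitrate → still no organism matches.

ornithine decarboxylase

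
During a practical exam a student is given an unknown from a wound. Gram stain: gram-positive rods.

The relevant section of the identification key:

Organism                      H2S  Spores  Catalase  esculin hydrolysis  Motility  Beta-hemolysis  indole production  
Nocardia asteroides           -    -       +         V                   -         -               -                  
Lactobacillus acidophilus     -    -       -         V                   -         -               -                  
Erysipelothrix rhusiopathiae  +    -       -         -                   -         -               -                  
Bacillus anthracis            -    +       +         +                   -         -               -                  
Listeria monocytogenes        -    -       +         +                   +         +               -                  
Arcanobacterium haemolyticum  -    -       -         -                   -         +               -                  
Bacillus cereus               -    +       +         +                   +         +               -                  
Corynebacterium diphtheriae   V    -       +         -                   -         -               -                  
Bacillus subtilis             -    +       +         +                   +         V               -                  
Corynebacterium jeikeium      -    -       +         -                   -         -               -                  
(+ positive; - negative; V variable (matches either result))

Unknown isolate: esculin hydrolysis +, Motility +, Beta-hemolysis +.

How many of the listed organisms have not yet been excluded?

Motility +: excludes 7 organisms — 3 left.
Beta-hemolysis +: all 3 remaining candidates are consistent.
esculin hydrolysis +: all 3 remaining candidates are consistent.
Still consistent: Bacillus cereus, Bacillus subtilis, Listeria monocytogenes.

3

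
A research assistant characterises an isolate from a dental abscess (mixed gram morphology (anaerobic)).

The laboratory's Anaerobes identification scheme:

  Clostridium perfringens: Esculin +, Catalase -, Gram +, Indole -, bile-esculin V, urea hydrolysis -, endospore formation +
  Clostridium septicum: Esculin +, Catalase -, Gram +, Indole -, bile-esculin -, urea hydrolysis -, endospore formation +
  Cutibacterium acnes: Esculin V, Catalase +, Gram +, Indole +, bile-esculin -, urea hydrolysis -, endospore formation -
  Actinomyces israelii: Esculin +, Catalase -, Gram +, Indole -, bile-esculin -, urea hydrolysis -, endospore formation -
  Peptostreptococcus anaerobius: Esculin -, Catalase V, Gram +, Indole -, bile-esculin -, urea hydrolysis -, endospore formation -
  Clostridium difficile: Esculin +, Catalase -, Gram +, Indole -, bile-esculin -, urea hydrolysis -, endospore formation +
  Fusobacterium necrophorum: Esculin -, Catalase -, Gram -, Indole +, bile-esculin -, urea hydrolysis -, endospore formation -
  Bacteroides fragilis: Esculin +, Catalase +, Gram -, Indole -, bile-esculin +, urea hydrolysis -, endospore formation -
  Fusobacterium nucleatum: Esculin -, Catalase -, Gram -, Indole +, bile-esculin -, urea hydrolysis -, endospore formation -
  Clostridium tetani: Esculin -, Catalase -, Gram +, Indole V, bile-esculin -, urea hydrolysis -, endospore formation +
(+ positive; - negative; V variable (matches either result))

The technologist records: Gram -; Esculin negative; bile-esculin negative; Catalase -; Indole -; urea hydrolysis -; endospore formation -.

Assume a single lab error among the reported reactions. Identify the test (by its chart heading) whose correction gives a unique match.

As reported, no row in the chart matches all 7 reactions.
Reversing bile-esculin → still no organism matches.
Reversing Catalase → still no organism matches.
Reversing Gram (to +) → unique match: Peptostreptococcus anaerobius.
Reversing Esculin → still no organism matches.
Reversing endospore formation → still no organism matches.
Reversing Indole → 2 organisms match (not unique).
Reversing urea hydrolysis → still no organism matches.

Gram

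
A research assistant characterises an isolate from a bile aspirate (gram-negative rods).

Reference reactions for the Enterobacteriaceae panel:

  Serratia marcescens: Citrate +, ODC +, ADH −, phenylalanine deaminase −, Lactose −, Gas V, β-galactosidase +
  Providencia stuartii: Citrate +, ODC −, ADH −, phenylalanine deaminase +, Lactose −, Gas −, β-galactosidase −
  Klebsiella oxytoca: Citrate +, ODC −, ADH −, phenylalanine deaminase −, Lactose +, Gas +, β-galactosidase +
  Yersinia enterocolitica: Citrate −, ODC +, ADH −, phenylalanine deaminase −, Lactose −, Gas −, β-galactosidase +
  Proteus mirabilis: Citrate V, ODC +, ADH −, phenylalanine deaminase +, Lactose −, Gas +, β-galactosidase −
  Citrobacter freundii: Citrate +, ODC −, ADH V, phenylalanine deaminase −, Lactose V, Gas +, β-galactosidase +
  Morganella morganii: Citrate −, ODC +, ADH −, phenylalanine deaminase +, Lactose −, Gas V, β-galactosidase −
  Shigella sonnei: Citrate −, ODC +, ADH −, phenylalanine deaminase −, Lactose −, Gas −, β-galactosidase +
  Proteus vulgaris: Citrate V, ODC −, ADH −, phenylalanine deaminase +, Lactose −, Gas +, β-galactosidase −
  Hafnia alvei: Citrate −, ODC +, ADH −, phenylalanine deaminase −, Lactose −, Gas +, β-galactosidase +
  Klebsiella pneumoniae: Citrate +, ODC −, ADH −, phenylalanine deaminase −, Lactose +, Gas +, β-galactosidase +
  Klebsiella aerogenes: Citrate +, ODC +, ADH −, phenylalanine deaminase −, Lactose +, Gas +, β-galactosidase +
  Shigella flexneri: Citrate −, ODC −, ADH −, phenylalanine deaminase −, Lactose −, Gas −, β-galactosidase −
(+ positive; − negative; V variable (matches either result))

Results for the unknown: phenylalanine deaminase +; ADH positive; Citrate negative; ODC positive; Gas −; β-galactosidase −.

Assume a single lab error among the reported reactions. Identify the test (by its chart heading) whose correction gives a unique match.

ADH

As reported, no row in the chart matches all 6 reactions.
Reversing β-galactosidase → still no organism matches.
Reversing Citrate → still no organism matches.
Reversing Gas → still no organism matches.
Reversing ODC → still no organism matches.
Reversing phenylalanine deaminase → still no organism matches.
Reversing ADH (to −) → unique match: Morganella morganii.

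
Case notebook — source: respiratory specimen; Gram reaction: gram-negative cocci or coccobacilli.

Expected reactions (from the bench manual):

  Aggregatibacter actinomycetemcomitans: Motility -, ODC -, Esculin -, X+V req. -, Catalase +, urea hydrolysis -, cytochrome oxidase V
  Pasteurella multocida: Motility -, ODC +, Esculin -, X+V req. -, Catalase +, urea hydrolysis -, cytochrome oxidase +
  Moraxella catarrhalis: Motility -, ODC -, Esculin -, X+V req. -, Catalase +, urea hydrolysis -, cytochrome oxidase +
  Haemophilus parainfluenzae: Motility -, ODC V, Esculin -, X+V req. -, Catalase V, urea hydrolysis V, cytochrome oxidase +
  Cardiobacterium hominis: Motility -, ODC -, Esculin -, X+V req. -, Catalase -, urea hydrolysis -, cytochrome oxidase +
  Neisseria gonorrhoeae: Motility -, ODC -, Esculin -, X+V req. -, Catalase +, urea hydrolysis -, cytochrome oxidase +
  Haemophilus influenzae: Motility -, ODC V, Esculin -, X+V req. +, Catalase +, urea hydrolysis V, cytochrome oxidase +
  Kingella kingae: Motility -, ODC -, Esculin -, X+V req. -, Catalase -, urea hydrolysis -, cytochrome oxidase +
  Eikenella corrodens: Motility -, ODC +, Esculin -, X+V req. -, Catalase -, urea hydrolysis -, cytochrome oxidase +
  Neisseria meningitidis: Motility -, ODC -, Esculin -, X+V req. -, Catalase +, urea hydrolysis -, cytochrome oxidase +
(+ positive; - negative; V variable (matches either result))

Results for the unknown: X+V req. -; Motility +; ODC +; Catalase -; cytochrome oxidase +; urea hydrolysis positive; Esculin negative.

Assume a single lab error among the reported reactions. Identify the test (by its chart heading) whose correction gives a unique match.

As reported, no row in the chart matches all 7 reactions.
Reversing X+V req. → still no organism matches.
Reversing Motility (to -) → unique match: Haemophilus parainfluenzae.
Reversing Esculin → still no organism matches.
Reversing urea hydrolysis → still no organism matches.
Reversing ODC → still no organism matches.
Reversing Catalase → still no organism matches.
Reversing cytochrome oxidase → still no organism matches.

Motility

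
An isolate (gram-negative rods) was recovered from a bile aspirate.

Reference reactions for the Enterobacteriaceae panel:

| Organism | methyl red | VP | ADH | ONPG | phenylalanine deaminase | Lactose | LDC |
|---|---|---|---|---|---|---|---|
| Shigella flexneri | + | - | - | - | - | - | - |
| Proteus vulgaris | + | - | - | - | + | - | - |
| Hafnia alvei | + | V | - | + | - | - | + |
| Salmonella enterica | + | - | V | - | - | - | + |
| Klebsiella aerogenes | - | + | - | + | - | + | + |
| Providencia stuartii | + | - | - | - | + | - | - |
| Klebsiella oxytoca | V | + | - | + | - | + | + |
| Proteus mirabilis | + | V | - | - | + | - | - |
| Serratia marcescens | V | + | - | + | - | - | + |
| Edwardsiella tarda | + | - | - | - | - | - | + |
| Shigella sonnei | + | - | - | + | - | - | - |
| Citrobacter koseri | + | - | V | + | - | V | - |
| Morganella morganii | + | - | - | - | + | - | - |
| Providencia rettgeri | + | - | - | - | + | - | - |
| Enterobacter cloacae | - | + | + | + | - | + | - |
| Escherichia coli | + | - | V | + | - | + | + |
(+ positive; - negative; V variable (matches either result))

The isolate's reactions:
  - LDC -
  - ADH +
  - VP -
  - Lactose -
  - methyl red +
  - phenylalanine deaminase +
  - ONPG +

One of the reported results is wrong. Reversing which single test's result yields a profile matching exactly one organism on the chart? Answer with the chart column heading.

As reported, no row in the chart matches all 7 reactions.
Reversing LDC → still no organism matches.
Reversing methyl red → still no organism matches.
Reversing ADH → still no organism matches.
Reversing phenylalanine deaminase (to -) → unique match: Citrobacter koseri.
Reversing VP → still no organism matches.
Reversing ONPG → still no organism matches.
Reversing Lactose → still no organism matches.

phenylalanine deaminase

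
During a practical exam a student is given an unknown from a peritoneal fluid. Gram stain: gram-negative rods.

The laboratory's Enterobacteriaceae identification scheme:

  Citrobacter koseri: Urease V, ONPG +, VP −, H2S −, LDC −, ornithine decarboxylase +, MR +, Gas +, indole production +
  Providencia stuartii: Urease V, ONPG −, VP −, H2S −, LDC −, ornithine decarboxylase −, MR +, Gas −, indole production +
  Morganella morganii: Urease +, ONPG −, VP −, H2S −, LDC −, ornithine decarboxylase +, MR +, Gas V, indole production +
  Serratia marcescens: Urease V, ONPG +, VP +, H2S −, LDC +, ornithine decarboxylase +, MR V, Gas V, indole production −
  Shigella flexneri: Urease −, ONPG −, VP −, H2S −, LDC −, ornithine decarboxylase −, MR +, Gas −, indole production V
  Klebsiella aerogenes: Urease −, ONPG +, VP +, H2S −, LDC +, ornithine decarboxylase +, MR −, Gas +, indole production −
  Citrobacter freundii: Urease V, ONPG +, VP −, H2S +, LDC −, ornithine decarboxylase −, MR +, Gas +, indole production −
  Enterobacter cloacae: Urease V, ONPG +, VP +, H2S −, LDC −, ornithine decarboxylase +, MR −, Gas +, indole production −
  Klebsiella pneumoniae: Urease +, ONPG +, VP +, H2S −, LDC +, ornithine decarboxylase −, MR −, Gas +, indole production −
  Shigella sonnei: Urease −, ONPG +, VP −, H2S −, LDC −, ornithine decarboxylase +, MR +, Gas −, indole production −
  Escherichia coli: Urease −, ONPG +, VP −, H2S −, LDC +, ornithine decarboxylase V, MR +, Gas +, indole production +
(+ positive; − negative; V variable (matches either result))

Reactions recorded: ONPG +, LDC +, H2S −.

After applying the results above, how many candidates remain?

4

H2S −: excludes Citrobacter freundii — 10 left.
LDC +: excludes 6 organisms — 4 left.
ONPG +: all 4 remaining candidates are consistent.
Still consistent: Escherichia coli, Klebsiella aerogenes, Klebsiella pneumoniae, Serratia marcescens.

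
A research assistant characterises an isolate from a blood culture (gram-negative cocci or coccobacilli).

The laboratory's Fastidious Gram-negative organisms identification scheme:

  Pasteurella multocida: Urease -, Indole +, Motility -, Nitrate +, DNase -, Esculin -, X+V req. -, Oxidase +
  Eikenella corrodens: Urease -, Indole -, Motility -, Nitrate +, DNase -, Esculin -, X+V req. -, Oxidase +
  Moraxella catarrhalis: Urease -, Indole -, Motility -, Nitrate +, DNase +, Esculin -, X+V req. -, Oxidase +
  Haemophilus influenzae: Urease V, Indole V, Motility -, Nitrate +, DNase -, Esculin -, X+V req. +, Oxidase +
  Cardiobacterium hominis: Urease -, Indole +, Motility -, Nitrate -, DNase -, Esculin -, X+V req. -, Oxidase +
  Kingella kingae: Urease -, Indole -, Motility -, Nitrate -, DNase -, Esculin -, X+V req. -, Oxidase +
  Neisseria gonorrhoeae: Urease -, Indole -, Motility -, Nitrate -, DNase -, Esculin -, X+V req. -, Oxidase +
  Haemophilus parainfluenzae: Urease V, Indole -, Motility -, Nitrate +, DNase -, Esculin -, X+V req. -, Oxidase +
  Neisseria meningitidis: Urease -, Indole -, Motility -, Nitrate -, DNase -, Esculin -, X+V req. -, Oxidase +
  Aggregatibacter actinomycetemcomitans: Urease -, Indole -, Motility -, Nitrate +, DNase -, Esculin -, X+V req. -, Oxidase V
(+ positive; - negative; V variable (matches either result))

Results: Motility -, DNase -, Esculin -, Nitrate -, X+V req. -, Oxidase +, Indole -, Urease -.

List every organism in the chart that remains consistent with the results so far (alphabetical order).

Motility -: all 10 remaining candidates are consistent.
X+V req. -: excludes Haemophilus influenzae — 9 left.
DNase -: excludes Moraxella catarrhalis — 8 left.
Esculin -: all 8 remaining candidates are consistent.
Oxidase +: all 8 remaining candidates are consistent.
Urease -: all 8 remaining candidates are consistent.
Indole -: excludes Pasteurella multocida, Cardiobacterium hominis — 6 left.
Nitrate -: excludes Eikenella corrodens, Haemophilus parainfluenzae, Aggregatibacter actinomycetemcomitans — 3 left.

Kingella kingae, Neisseria gonorrhoeae, Neisseria meningitidis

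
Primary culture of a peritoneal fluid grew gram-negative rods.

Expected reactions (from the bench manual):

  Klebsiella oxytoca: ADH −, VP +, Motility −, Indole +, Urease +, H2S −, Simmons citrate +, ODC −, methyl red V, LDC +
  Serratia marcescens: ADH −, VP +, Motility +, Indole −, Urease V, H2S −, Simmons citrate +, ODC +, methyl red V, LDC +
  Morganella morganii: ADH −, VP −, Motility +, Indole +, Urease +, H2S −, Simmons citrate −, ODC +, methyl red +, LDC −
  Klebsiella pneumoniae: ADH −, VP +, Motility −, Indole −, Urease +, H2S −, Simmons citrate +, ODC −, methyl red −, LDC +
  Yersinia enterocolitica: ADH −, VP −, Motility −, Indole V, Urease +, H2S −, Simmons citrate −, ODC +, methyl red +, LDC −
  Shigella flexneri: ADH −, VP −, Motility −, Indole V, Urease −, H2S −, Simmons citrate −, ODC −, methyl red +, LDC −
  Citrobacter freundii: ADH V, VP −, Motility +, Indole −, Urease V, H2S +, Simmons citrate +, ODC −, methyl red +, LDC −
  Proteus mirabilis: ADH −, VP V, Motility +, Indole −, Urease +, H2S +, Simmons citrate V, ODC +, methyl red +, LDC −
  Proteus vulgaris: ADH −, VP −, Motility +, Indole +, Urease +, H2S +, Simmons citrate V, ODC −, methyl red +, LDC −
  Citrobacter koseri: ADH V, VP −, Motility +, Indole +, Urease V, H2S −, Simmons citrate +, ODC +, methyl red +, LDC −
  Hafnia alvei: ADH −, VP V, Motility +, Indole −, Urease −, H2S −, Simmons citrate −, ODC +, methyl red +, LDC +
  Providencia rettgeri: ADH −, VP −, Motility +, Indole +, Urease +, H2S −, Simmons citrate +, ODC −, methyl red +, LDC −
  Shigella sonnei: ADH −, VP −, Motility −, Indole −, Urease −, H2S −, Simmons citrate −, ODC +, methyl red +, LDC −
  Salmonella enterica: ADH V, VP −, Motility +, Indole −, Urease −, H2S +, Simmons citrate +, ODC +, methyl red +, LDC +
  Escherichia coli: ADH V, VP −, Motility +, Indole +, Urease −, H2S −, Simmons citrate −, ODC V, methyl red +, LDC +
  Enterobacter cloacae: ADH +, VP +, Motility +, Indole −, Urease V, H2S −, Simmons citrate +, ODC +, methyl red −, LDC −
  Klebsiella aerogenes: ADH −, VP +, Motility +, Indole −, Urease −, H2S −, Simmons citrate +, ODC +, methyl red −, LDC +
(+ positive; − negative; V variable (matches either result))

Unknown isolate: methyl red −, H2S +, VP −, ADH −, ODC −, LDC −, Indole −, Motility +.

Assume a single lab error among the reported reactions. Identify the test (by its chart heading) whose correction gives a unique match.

methyl red

As reported, no row in the chart matches all 8 reactions.
Reversing Indole → still no organism matches.
Reversing ODC → still no organism matches.
Reversing VP → still no organism matches.
Reversing H2S → still no organism matches.
Reversing Motility → still no organism matches.
Reversing methyl red (to +) → unique match: Citrobacter freundii.
Reversing ADH → still no organism matches.
Reversing LDC → still no organism matches.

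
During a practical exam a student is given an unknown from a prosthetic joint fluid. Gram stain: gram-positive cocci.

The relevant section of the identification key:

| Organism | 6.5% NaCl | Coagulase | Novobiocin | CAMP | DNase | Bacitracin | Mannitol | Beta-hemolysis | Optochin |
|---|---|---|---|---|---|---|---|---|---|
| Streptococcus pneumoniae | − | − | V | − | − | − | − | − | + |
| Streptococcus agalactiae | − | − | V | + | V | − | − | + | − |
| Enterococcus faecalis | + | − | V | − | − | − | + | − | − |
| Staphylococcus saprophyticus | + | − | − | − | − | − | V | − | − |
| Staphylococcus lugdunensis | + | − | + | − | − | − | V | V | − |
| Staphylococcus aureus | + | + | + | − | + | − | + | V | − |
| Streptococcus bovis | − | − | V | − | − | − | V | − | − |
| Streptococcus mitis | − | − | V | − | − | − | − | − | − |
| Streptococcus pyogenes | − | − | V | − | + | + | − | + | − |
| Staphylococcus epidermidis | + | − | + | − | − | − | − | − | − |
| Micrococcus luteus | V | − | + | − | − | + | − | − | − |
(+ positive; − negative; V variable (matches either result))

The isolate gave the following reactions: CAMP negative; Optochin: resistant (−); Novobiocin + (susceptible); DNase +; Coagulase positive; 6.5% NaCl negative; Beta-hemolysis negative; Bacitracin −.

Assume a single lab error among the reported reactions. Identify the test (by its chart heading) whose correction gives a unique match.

6.5% NaCl

As reported, no row in the chart matches all 8 reactions.
Reversing Novobiocin → still no organism matches.
Reversing 6.5% NaCl (to +) → unique match: Staphylococcus aureus.
Reversing Bacitracin → still no organism matches.
Reversing Beta-hemolysis → still no organism matches.
Reversing DNase → still no organism matches.
Reversing Optochin → still no organism matches.
Reversing Coagulase → still no organism matches.
Reversing CAMP → still no organism matches.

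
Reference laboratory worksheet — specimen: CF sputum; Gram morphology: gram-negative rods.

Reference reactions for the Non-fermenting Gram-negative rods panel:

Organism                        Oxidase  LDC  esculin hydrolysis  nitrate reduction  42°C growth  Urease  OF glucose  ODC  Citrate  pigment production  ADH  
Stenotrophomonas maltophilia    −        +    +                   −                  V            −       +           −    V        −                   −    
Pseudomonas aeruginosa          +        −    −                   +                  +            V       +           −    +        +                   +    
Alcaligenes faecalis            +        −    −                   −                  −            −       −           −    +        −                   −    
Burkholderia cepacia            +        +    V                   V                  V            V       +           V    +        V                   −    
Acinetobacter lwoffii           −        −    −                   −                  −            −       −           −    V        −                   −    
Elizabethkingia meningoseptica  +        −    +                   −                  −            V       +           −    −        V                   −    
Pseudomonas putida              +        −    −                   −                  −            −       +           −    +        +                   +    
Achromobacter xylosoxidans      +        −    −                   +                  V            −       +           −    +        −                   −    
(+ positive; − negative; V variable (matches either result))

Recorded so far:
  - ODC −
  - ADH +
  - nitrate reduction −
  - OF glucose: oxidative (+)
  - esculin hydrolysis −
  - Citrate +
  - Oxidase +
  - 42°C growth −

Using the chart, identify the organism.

Pseudomonas putida

42°C growth −: excludes Pseudomonas aeruginosa — 7 left.
Citrate +: excludes Elizabethkingia meningoseptica — 6 left.
esculin hydrolysis −: excludes Stenotrophomonas maltophilia — 5 left.
ADH +: excludes Alcaligenes faecalis, Burkholderia cepacia, Acinetobacter lwoffii, Achromobacter xylosoxidans — 1 left.
ODC −: the one remaining candidate is consistent.
nitrate reduction −: the one remaining candidate is consistent.
Oxidase +: the one remaining candidate is consistent.
OF glucose +: the one remaining candidate is consistent.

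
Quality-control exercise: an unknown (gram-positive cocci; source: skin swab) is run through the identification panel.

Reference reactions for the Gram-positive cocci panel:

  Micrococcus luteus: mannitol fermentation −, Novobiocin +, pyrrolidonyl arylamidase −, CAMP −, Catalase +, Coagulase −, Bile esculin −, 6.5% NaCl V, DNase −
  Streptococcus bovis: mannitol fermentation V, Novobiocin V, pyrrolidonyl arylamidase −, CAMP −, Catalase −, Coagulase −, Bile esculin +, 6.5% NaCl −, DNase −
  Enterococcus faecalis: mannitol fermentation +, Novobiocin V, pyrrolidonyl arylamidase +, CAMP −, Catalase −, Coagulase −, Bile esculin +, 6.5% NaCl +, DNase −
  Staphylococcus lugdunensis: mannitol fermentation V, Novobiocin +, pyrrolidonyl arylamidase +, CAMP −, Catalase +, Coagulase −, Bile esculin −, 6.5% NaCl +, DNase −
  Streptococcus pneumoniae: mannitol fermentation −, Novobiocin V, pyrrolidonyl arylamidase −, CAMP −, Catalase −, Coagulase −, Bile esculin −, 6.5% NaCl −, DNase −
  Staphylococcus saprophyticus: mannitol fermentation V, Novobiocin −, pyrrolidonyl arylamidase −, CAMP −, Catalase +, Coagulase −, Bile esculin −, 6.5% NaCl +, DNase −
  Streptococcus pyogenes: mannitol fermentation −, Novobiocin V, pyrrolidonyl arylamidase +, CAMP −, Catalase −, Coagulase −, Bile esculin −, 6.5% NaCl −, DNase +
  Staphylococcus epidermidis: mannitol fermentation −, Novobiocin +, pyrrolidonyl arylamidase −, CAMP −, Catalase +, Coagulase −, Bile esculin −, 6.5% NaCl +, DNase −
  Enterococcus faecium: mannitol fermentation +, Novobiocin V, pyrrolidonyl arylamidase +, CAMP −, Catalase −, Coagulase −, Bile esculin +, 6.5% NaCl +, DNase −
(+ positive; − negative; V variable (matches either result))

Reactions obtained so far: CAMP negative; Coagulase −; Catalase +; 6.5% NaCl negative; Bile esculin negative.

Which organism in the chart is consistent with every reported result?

Micrococcus luteus

Coagulase −: all 9 remaining candidates are consistent.
Bile esculin −: excludes Streptococcus bovis, Enterococcus faecalis, Enterococcus faecium — 6 left.
6.5% NaCl −: excludes Staphylococcus lugdunensis, Staphylococcus saprophyticus, Staphylococcus epidermidis — 3 left.
Catalase +: excludes Streptococcus pneumoniae, Streptococcus pyogenes — 1 left.
CAMP −: the one remaining candidate is consistent.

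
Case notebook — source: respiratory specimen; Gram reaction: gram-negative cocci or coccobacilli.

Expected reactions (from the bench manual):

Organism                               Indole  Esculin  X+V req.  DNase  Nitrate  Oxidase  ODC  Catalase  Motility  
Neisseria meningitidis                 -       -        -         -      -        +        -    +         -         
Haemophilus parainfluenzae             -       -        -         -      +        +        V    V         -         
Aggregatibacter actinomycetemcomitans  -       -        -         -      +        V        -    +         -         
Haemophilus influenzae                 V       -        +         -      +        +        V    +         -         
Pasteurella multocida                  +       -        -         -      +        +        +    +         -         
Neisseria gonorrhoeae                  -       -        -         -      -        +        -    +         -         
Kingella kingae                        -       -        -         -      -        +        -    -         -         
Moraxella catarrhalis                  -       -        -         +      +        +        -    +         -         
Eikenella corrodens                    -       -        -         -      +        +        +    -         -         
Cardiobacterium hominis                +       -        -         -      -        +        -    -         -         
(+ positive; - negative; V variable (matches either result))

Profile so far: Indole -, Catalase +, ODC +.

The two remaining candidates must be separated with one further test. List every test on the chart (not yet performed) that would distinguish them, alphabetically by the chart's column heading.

X+V req.

ODC +: excludes 6 organisms — 4 left.
Indole -: excludes Pasteurella multocida — 3 left.
Catalase +: excludes Eikenella corrodens — 2 left.
Two candidates remain: Haemophilus influenzae and Haemophilus parainfluenzae.
  Esculin: - vs - — same for both, does not separate.
  X+V req.: Haemophilus influenzae +, Haemophilus parainfluenzae - — discriminates.
  DNase: - vs - — same for both, does not separate.
  Nitrate: + vs + — same for both, does not separate.
  Oxidase: + vs + — same for both, does not separate.
  Motility: - vs - — same for both, does not separate.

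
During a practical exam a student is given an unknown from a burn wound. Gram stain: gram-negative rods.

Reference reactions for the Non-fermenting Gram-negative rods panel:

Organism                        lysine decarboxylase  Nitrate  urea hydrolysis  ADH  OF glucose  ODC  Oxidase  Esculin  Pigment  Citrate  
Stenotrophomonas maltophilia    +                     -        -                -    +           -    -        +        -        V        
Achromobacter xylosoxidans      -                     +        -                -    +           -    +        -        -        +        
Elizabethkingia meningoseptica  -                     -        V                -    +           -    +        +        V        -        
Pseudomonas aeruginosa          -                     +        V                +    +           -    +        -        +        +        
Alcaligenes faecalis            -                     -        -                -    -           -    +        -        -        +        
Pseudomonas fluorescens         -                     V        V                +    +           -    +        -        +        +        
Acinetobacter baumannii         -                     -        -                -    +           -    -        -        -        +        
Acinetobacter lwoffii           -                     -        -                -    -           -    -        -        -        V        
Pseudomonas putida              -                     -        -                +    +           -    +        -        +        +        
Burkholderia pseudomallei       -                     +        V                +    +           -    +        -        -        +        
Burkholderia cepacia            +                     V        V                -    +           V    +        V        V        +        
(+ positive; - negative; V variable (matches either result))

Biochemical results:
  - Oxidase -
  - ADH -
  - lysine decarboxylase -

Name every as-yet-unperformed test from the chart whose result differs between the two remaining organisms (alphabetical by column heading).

Oxidase -: excludes 8 organisms — 3 left.
lysine decarboxylase -: excludes Stenotrophomonas maltophilia — 2 left.
ADH -: all 2 remaining candidates are consistent.
Two candidates remain: Acinetobacter baumannii and Acinetobacter lwoffii.
  Nitrate: - vs - — same for both, does not separate.
  urea hydrolysis: - vs - — same for both, does not separate.
  OF glucose: Acinetobacter baumannii +, Acinetobacter lwoffii - — discriminates.
  ODC: - vs - — same for both, does not separate.
  Esculin: - vs - — same for both, does not separate.
  Pigment: - vs - — same for both, does not separate.
  Citrate: + vs V — variable for at least one, does not separate.

OF glucose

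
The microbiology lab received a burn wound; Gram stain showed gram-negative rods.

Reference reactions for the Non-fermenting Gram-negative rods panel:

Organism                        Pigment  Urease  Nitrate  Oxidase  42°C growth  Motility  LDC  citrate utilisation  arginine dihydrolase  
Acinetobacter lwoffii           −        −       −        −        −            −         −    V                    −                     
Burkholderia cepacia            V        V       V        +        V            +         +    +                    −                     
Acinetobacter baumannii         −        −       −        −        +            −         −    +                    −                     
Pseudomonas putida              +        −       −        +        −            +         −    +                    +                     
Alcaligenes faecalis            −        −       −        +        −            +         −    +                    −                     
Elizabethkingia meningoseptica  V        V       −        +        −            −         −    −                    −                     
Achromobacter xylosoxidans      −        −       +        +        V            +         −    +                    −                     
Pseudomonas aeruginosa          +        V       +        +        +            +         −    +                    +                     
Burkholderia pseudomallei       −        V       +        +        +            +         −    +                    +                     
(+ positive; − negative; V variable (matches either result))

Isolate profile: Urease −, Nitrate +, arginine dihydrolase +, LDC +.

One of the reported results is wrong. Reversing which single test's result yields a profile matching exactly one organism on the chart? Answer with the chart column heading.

arginine dihydrolase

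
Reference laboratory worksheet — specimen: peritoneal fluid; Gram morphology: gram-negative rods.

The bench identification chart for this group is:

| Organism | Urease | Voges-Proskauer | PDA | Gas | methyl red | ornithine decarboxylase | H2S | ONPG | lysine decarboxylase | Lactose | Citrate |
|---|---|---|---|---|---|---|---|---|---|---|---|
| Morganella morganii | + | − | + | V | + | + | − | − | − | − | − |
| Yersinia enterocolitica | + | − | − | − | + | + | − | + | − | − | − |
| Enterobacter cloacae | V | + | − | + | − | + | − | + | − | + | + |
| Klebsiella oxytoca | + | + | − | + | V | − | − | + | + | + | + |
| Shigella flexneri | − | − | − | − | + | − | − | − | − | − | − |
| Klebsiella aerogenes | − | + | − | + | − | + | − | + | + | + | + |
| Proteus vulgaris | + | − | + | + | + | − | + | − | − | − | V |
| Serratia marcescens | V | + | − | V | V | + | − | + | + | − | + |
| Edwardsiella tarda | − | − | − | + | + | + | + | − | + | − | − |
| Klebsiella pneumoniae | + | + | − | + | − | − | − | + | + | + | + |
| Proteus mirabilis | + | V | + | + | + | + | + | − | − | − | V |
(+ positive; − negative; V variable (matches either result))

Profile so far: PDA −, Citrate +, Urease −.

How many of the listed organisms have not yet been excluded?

Citrate +: excludes Morganella morganii, Yersinia enterocolitica, Shigella flexneri, Edwardsiella tarda — 7 left.
Urease −: excludes Klebsiella oxytoca, Proteus vulgaris, Klebsiella pneumoniae, Proteus mirabilis — 3 left.
PDA −: all 3 remaining candidates are consistent.
Still consistent: Enterobacter cloacae, Klebsiella aerogenes, Serratia marcescens.

3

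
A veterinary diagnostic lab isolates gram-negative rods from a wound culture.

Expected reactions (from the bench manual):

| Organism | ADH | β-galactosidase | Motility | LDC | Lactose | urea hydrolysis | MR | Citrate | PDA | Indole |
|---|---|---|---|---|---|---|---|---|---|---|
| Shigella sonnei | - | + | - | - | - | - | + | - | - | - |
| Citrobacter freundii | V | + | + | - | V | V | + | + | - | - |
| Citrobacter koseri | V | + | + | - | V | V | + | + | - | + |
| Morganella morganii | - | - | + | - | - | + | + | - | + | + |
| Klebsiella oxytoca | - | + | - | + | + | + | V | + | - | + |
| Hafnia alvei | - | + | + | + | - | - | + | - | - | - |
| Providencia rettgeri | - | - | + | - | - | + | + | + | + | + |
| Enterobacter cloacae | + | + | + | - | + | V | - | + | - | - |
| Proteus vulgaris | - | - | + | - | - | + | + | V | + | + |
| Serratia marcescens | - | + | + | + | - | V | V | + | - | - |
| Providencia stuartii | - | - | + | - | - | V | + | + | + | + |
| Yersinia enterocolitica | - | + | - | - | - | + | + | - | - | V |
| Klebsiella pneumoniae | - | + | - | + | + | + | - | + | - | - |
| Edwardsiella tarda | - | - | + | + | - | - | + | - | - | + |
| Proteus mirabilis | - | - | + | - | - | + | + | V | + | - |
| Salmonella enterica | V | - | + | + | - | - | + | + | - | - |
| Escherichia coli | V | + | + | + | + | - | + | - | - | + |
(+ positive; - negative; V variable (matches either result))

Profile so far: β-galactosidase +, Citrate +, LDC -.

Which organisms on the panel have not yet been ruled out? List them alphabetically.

Citrobacter freundii, Citrobacter koseri, Enterobacter cloacae

LDC -: excludes 7 organisms — 10 left.
Citrate +: excludes Shigella sonnei, Morganella morganii, Yersinia enterocolitica — 7 left.
β-galactosidase +: excludes Providencia rettgeri, Proteus vulgaris, Providencia stuartii, Proteus mirabilis — 3 left.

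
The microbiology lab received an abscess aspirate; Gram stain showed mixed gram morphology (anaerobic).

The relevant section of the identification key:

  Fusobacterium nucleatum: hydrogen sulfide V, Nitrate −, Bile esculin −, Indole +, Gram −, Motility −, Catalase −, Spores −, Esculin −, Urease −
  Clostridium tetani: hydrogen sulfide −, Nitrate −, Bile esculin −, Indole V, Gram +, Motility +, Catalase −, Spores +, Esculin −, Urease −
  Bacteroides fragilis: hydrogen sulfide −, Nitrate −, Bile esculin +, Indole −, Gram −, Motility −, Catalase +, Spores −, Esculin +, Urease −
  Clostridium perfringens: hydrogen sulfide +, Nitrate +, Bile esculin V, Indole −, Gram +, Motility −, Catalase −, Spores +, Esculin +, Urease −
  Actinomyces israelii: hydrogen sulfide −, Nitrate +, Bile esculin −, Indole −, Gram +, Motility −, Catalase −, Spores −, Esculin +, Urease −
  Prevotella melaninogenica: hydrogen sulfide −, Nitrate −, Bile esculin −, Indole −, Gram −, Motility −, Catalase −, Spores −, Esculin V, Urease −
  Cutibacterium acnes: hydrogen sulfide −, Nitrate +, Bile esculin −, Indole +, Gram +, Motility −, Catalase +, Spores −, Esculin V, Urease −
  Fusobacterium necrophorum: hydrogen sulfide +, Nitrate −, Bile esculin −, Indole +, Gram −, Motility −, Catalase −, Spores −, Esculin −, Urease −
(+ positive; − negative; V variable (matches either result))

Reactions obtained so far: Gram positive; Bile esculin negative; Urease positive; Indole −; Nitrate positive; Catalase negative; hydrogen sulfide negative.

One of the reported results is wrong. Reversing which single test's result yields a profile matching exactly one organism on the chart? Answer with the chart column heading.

As reported, no row in the chart matches all 7 reactions.
Reversing hydrogen sulfide → still no organism matches.
Reversing Nitrate → still no organism matches.
Reversing Bile esculin → still no organism matches.
Reversing Indole → still no organism matches.
Reversing Catalase → still no organism matches.
Reversing Urease (to −) → unique match: Actinomyces israelii.
Reversing Gram → still no organism matches.

Urease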